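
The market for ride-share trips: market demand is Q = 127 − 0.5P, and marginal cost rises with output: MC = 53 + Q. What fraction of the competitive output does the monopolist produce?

Q_m/Q_c = 0.6

Inverting demand: P = 254 − 2Q.
Monopoly sets MR = MC: 254 − 4Q = 53 + Q ⇒ Q = 40.2, P = 254 − 2·40.2 = 173.6.
Under competition P = MC: 254 − 2Q = 53 + Q ⇒ Q = 67, P = 120.
Ratio Q_m/Q_c = 40.2/67 = 0.6.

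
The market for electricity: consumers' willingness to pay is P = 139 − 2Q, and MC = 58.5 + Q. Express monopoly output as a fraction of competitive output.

Q_m/Q_c = 0.6

A monopolist chooses Q where MR = MC. MR = 139 − 4Q; setting this equal to 58.5 + Q gives Q = 16.1 and P = 106.8.
Competitive equilibrium sets price equal to marginal cost: 139 − 2Q = 58.5 + Q, so Q = 161/6 and P = 256/3.
Ratio Q_m/Q_c = 16.1/(161/6) = 0.6.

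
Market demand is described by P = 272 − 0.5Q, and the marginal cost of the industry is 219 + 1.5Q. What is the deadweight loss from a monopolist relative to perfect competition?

DWL = 28.09

Competitive equilibrium sets price equal to marginal cost: 272 − 0.5Q = 219 + 1.5Q, so Q = 26.5 and P = 258.75.
A monopolist chooses Q where MR = MC. MR = 272 − Q; setting this equal to 219 + 1.5Q gives Q = 21.2 and P = 261.4.
CS = ½·(272 − 258.75)·26.5 = 2809/16; PS = (258.75·26.5 − 219·26.5 − ½·1.5·26.5²) = 8427/16; TS = 702.25.
CS = ½·(272 − 261.4)·21.2 = 112.36; PS = (261.4·21.2 − 219·21.2 − ½·1.5·21.2²) = 561.8; TS = 674.16.
DWL = 702.25 − 674.16 = 28.09.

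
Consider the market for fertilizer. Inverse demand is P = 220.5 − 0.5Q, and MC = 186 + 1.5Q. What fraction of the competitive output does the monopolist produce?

The monopolist equates marginal revenue to marginal cost: 220.5 − Q = 186 + 1.5Q, so Q = 13.8. From demand, P = 213.6.
Under competition P = MC: 220.5 − 0.5Q = 186 + 1.5Q ⇒ Q = 17.25, P = 211.875.
Ratio Q_m/Q_c = 13.8/17.25 = 0.8.

Q_m/Q_c = 0.8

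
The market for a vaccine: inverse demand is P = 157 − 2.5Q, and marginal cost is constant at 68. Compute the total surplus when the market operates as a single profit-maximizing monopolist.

TS = 1188.15

The monopolist equates marginal revenue to marginal cost: 157 − 5Q = 68, so Q = 17.8. From demand, P = 112.5.
CS = ½·(157 − 112.5)·17.8 = 396.05; PS = (112.5 − 68)·17.8 = 792.1; TS = 1188.15.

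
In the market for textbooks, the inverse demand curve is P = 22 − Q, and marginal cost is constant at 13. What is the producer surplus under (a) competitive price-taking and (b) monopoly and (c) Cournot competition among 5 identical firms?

Perfect competition: P = MC = 13, so 22 − Q = 13 and Q = 9.
PS = (13 − 13)·9 = 0.
The monopolist equates marginal revenue to marginal cost: 22 − 2Q = 13, so Q = 4.5. From demand, P = 17.5.
PS = (17.5 − 13)·4.5 = 20.25.
Cournot with 5 identical firms: the symmetric best-response condition is 22 − 6q = 13. Each firm produces q = 1.5, total output Q = 7.5, price P = 14.5.
PS = (14.5 − 13)·7.5 = 11.25.

Competition: PS = 0; Monopoly: PS = 20.25; Cournot: PS = 11.25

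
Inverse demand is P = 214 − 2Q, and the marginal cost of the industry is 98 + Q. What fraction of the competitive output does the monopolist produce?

Q_m/Q_c = 0.6

Monopoly sets MR = MC: 214 − 4Q = 98 + Q ⇒ Q = 23.2, P = 214 − 2·23.2 = 167.6.
Competitive equilibrium sets price equal to marginal cost: 214 − 2Q = 98 + Q, so Q = 116/3 and P = 410/3.
Ratio Q_m/Q_c = 23.2/(116/3) = 0.6.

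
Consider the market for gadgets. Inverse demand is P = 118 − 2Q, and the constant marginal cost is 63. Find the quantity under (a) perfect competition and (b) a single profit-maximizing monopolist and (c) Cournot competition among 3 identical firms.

Competition: Q = 27.5; Monopoly: Q = 13.75; Cournot: Q = 20.625

Competitive firms price at marginal cost: P = 63, giving Q = 27.5.
Monopoly sets MR = MC: 118 − 4Q = 63 ⇒ Q = 13.75, P = 118 − 2·13.75 = 90.5.
With 3 symmetric Cournot firms, each firm's FOC gives 118 − 8q = 63, so q = 6.875, Q = 3·6.875 = 20.625, and P = 76.75.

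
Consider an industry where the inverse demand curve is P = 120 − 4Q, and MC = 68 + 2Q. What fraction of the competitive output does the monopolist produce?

Q_m/Q_c = 0.6

A monopolist chooses Q where MR = MC. MR = 120 − 8Q; setting this equal to 68 + 2Q gives Q = 5.2 and P = 99.2.
Competitive equilibrium sets price equal to marginal cost: 120 − 4Q = 68 + 2Q, so Q = 26/3 and P = 256/3.
Ratio Q_m/Q_c = 5.2/(26/3) = 0.6.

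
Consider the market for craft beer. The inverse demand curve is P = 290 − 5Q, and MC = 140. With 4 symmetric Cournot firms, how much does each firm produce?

q_i = 6

In a 4-firm Cournot equilibrium, symmetry and the first-order condition give q = (290 − 140)/(25) = 6. So Q = 24 and P = 170.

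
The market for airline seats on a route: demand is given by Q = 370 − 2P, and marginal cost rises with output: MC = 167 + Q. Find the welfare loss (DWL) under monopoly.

Inverting demand: P = 185 − 0.5Q.
Under competition P = MC: 185 − 0.5Q = 167 + Q ⇒ Q = 12, P = 179.
Monopoly sets MR = MC: 185 − Q = 167 + Q ⇒ Q = 9, P = 185 − 0.5·9 = 180.5.
CS = ½·(185 − 179)·12 = 36; PS = (179·12 − 167·12 − ½·1·12²) = 72; TS = 108.
CS = ½·(185 − 180.5)·9 = 20.25; PS = (180.5·9 − 167·9 − ½·1·9²) = 81; TS = 101.25.
DWL = 108 − 101.25 = 6.75.

DWL = 6.75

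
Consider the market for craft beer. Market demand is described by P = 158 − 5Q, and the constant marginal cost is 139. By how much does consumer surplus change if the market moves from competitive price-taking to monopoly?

Perfect competition: P = MC = 139, so 158 − 5Q = 139 and Q = 3.8.
CS = ½·(158 − 139)·3.8 = 36.1.
A monopolist chooses Q where MR = MC. MR = 158 − 10Q; setting this equal to 139 gives Q = 1.9 and P = 148.5.
CS = ½·(158 − 148.5)·1.9 = 9.025.
Change in consumer surplus: 9.025 − 36.1 = −27.075.

Consumer surplus falls by 27.075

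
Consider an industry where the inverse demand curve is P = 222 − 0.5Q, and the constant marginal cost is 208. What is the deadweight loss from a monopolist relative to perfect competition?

DWL = 49

Under competition P = MC = 208, so Q = (222 − 208)/0.5 = 28.
The monopolist equates marginal revenue to marginal cost: 222 − Q = 208, so Q = 14. From demand, P = 215.
DWL is the triangle between Q = 14 and Q = 28: ½·(28 − 14)·(215 − 208) = 49.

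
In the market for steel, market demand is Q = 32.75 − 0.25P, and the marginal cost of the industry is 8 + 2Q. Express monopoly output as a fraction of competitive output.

Inverting demand: P = 131 − 4Q.
Monopoly sets MR = MC: 131 − 8Q = 8 + 2Q ⇒ Q = 12.3, P = 131 − 4·12.3 = 81.8.
Competitive equilibrium sets price equal to marginal cost: 131 − 4Q = 8 + 2Q, so Q = 20.5 and P = 49.
Ratio Q_m/Q_c = 12.3/20.5 = 0.6.

Q_m/Q_c = 0.6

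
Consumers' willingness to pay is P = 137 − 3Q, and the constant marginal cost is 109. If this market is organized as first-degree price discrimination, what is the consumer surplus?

Under first-degree price discrimination the firm charges each unit its demand price and produces up to where P = MC, i.e. Q = 28/3. Consumer surplus is zero; producer surplus equals total surplus.
CS = 0.

CS = 0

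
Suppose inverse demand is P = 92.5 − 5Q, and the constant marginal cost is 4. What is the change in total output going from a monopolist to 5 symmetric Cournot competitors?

Monopoly sets MR = MC: 92.5 − 10Q = 4 ⇒ Q = 8.85, P = 92.5 − 5·8.85 = 48.25.
Cournot with 5 identical firms: the symmetric best-response condition is 92.5 − 30q = 4. Each firm produces q = 2.95, total output Q = 14.75, price P = 18.75.
Change in total output: 14.75 − 8.85 = 5.9.

Total output rises by 5.9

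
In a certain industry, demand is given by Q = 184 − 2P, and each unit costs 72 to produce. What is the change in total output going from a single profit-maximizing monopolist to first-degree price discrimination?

Inverting demand: P = 92 − 0.5Q.
Monopoly sets MR = MC: 92 − Q = 72 ⇒ Q = 20, P = 92 − 0.5·20 = 82.
A perfectly discriminating monopolist sells every unit with P(Q) ≥ MC(Q), so output equals the competitive quantity Q = 40. Each buyer pays their reservation price, so CS = 0 and the firm captures all surplus.
Change in total output: 40 − 20 = 20.

Q rises by 20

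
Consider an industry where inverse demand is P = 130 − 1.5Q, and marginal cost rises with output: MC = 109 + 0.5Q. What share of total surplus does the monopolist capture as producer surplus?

PS/TS = 0.7

Monopoly sets MR = MC: 130 − 3Q = 109 + 0.5Q ⇒ Q = 6, P = 130 − 1.5·6 = 121.
CS = ½·(130 − 121)·6 = 27.
PS = P·Q − VC(Q) = 121·6 − (109·6 + ½·0.5·6²) = 63.
Share captured = PS/TS = 63/90 = 0.7.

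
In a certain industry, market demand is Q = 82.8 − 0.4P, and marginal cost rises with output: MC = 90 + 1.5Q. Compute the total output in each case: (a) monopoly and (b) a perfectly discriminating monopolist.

Inverting demand: P = 207 − 2.5Q.
A monopolist chooses Q where MR = MC. MR = 207 − 5Q; setting this equal to 90 + 1.5Q gives Q = 18 and P = 162.
A perfectly discriminating monopolist sells every unit with P(Q) ≥ MC(Q), so output equals the competitive quantity Q = 29.25. Each buyer pays their reservation price, so CS = 0 and the firm captures all surplus.

Monopoly: Q = 18; Perfect PD: Q = 29.25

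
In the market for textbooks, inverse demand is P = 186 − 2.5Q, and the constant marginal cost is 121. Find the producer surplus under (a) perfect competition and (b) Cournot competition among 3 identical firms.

Competition: PS = 0; Cournot: PS = 316.875

Perfect competition: P = MC = 121, so 186 − 2.5Q = 121 and Q = 26.
PS = (121 − 121)·26 = 0.
Cournot with 3 identical firms: the symmetric best-response condition is 186 − 10q = 121. Each firm produces q = 6.5, total output Q = 19.5, price P = 137.25.
PS = (137.25 − 121)·19.5 = 316.875.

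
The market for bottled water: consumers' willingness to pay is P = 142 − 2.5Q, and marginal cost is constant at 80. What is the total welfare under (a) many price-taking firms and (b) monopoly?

Competition: TS = 768.8; Monopoly: TS = 576.6

Perfect competition: P = MC = 80, so 142 − 2.5Q = 80 and Q = 24.8.
CS = ½·(142 − 80)·24.8 = 768.8; PS = (80 − 80)·24.8 = 0; TS = 768.8.
A monopolist chooses Q where MR = MC. MR = 142 − 5Q; setting this equal to 80 gives Q = 12.4 and P = 111.
CS = ½·(142 − 111)·12.4 = 192.2; PS = (111 − 80)·12.4 = 384.4; TS = 576.6.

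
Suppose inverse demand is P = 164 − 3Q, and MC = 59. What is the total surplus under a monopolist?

A monopolist chooses Q where MR = MC. MR = 164 − 6Q; setting this equal to 59 gives Q = 17.5 and P = 111.5.
CS = ½·(164 − 111.5)·17.5 = 459.375; PS = (111.5 − 59)·17.5 = 918.75; TS = 1378.125.

TS = 1378.125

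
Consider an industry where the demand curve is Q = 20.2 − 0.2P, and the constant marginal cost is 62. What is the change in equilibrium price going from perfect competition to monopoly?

P rises by 19.5

Inverting demand: P = 101 − 5Q.
Perfect competition: P = MC = 62, so 101 − 5Q = 62 and Q = 7.8.
Monopoly sets MR = MC: 101 − 10Q = 62 ⇒ Q = 3.9, P = 101 − 5·3.9 = 81.5.
Change in equilibrium price: 81.5 − 62 = 19.5.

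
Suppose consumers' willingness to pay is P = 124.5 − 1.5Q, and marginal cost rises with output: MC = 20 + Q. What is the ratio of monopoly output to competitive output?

Q_m/Q_c = 0.625

Monopoly sets MR = MC: 124.5 − 3Q = 20 + Q ⇒ Q = 26.125, P = 124.5 − 1.5·26.125 = 1365/16.
Under competition P = MC: 124.5 − 1.5Q = 20 + Q ⇒ Q = 41.8, P = 61.8.
Ratio Q_m/Q_c = 26.125/41.8 = 0.625.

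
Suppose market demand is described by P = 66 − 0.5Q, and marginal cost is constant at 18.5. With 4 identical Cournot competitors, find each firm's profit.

With 4 symmetric Cournot firms, each firm's FOC gives 66 − 2.5q = 18.5, so q = 19, Q = 4·19 = 76, and P = 28.
Each firm's profit = (28 − 18.5)·19 = 180.5.

π_i = 180.5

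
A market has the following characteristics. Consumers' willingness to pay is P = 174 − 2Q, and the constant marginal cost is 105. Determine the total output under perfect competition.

Competitive firms price at marginal cost: P = 105, giving Q = 34.5.

Q = 34.5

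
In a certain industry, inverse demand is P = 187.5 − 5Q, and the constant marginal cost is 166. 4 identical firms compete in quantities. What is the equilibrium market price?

In a 4-firm Cournot equilibrium, symmetry and the first-order condition give q = (187.5 − 166)/(25) = 0.86. So Q = 3.44 and P = 170.3.

P = 170.3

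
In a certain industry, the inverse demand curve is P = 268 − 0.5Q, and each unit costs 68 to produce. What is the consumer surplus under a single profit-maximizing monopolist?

Monopoly sets MR = MC: 268 − Q = 68 ⇒ Q = 200, P = 268 − 0.5·200 = 168.
CS = ½·(268 − 168)·200 = 10000.

CS = 10000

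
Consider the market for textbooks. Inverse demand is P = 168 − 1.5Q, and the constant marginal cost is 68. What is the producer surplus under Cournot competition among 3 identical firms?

PS = 1250

Cournot with 3 identical firms: the symmetric best-response condition is 168 − 6q = 68. Each firm produces q = 50/3, total output Q = 50, price P = 93.
PS = (93 − 68)·50 = 1250.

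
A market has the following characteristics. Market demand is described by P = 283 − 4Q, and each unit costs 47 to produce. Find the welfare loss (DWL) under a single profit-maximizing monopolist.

Under competition P = MC = 47, so Q = (283 − 47)/4 = 59.
A monopolist chooses Q where MR = MC. MR = 283 − 8Q; setting this equal to 47 gives Q = 29.5 and P = 165.
DWL is the triangle between Q = 29.5 and Q = 59: ½·(59 − 29.5)·(165 − 47) = 1740.5.

DWL = 1740.5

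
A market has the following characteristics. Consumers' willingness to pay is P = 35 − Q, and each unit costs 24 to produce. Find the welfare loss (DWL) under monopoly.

DWL = 15.125

Under competition P = MC = 24, so Q = (35 − 24)/1 = 11.
A monopolist chooses Q where MR = MC. MR = 35 − 2Q; setting this equal to 24 gives Q = 5.5 and P = 29.5.
DWL is the triangle between Q = 5.5 and Q = 11: ½·(11 − 5.5)·(29.5 − 24) = 15.125.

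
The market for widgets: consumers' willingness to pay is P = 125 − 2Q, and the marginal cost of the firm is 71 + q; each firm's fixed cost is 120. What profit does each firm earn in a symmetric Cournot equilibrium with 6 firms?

π_i = −87.6

With 6 symmetric Cournot firms, each firm's FOC gives 125 − 14q = 71 + q, so q = 3.6, Q = 6·3.6 = 21.6, and P = 81.8.
Each firm's profit = 81.8·3.6 − (71·3.6 + ½·1·3.6²) − 120 = −87.6.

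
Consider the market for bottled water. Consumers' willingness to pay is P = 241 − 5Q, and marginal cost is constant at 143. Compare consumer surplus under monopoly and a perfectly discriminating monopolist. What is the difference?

Monopoly sets MR = MC: 241 − 10Q = 143 ⇒ Q = 9.8, P = 241 − 5·9.8 = 192.
CS = ½·(241 − 192)·9.8 = 240.1.
Under first-degree price discrimination the firm charges each unit its demand price and produces up to where P = MC, i.e. Q = 19.6. Consumer surplus is zero; producer surplus equals total surplus.
CS = 0.
Change in consumer surplus: 0 − 240.1 = −240.1.

CS falls by 240.1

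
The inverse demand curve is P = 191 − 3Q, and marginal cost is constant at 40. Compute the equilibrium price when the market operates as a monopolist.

P = 115.5

The monopolist equates marginal revenue to marginal cost: 191 − 6Q = 40, so Q = 151/6. From demand, P = 115.5.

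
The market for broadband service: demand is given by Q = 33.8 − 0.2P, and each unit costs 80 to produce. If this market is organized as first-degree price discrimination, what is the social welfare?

TS = 792.1

Inverting demand: P = 169 − 5Q.
A perfectly discriminating monopolist sells every unit with P(Q) ≥ MC(Q), so output equals the competitive quantity Q = 17.8. Each buyer pays their reservation price, so CS = 0 and the firm captures all surplus.
TS = 792.1 (equal to competitive TS).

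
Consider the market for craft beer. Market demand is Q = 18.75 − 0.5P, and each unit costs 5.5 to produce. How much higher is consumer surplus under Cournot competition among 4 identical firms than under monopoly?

Inverting demand: P = 37.5 − 2Q.
A monopolist chooses Q where MR = MC. MR = 37.5 − 4Q; setting this equal to 5.5 gives Q = 8 and P = 21.5.
CS = ½·(37.5 − 21.5)·8 = 64.
Cournot with 4 identical firms: the symmetric best-response condition is 37.5 − 10q = 5.5. Each firm produces q = 3.2, total output Q = 12.8, price P = 11.9.
CS = ½·(37.5 − 11.9)·12.8 = 163.84.
Change in consumer surplus: 163.84 − 64 = 99.84.

CS rises by 99.84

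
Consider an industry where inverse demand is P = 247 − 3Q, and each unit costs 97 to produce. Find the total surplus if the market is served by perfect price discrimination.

With perfect price discrimination, output is the efficient level Q = 50 (where demand meets MC), but every buyer pays their willingness to pay: CS = 0 and PS = total surplus.
TS = 3750 (equal to competitive TS).

TS = 3750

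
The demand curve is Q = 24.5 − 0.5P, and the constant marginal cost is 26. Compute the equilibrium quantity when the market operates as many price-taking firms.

Inverting demand: P = 49 − 2Q.
Competitive firms price at marginal cost: P = 26, giving Q = 11.5.

Q = 11.5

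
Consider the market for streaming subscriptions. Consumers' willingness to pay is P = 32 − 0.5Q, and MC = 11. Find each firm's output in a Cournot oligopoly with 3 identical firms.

With 3 symmetric Cournot firms, each firm's FOC gives 32 − 2q = 11, so q = 10.5, Q = 3·10.5 = 31.5, and P = 16.25.

q_i = 10.5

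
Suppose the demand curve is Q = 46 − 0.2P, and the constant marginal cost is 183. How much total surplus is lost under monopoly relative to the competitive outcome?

DWL = 55.225

Inverting demand: P = 230 − 5Q.
Competitive firms price at marginal cost: P = 183, giving Q = 9.4.
A monopolist chooses Q where MR = MC. MR = 230 − 10Q; setting this equal to 183 gives Q = 4.7 and P = 206.5.
DWL is the triangle between Q = 4.7 and Q = 9.4: ½·(9.4 − 4.7)·(206.5 − 183) = 55.225.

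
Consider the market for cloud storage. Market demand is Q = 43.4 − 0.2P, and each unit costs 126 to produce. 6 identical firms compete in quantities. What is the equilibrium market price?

Inverting demand: P = 217 − 5Q.
With 6 symmetric Cournot firms, each firm's FOC gives 217 − 35q = 126, so q = 2.6, Q = 6·2.6 = 15.6, and P = 139.

P = 139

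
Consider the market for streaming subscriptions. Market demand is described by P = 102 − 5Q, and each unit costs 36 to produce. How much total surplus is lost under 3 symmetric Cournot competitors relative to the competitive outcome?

Competitive firms price at marginal cost: P = 36, giving Q = 13.2.
Cournot with 3 identical firms: the symmetric best-response condition is 102 − 20q = 36. Each firm produces q = 3.3, total output Q = 9.9, price P = 52.5.
DWL is the triangle between Q = 9.9 and Q = 13.2: ½·(13.2 − 9.9)·(52.5 − 36) = 27.225.

DWL = 27.225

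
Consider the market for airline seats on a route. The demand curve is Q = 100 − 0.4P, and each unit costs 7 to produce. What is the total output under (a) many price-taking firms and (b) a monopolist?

Competition: Q = 97.2; Monopoly: Q = 48.6

Inverting demand: P = 250 − 2.5Q.
Under competition P = MC = 7, so Q = (250 − 7)/2.5 = 97.2.
The monopolist equates marginal revenue to marginal cost: 250 − 5Q = 7, so Q = 48.6. From demand, P = 128.5.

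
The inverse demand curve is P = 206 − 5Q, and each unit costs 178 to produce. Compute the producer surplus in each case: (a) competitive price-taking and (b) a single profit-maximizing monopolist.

Competition: PS = 0; Monopoly: PS = 39.2

Competitive firms price at marginal cost: P = 178, giving Q = 5.6.
PS = (178 − 178)·5.6 = 0.
The monopolist equates marginal revenue to marginal cost: 206 − 10Q = 178, so Q = 2.8. From demand, P = 192.
PS = (192 − 178)·2.8 = 39.2.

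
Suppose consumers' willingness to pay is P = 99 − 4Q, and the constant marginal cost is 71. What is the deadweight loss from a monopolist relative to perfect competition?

DWL = 24.5

Perfect competition: P = MC = 71, so 99 − 4Q = 71 and Q = 7.
The monopolist equates marginal revenue to marginal cost: 99 − 8Q = 71, so Q = 3.5. From demand, P = 85.
DWL is the triangle between Q = 3.5 and Q = 7: ½·(7 − 3.5)·(85 − 71) = 24.5.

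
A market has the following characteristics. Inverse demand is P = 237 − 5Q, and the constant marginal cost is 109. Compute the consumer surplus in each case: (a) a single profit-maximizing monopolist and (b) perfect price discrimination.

Monopoly: CS = 409.6; Perfect PD: CS = 0

The monopolist equates marginal revenue to marginal cost: 237 − 10Q = 109, so Q = 12.8. From demand, P = 173.
CS = ½·(237 − 173)·12.8 = 409.6.
With perfect price discrimination, output is the efficient level Q = 25.6 (where demand meets MC), but every buyer pays their willingness to pay: CS = 0 and PS = total surplus.
CS = 0.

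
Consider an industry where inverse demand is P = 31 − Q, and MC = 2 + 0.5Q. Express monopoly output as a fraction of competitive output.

The monopolist equates marginal revenue to marginal cost: 31 − 2Q = 2 + 0.5Q, so Q = 11.6. From demand, P = 19.4.
Competitive equilibrium sets price equal to marginal cost: 31 − Q = 2 + 0.5Q, so Q = 58/3 and P = 35/3.
Ratio Q_m/Q_c = 11.6/(58/3) = 0.6.

Q_m/Q_c = 0.6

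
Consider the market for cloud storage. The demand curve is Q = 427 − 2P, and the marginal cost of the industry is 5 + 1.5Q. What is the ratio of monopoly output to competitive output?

Q_m/Q_c = 0.8

Inverting demand: P = 213.5 − 0.5Q.
A monopolist chooses Q where MR = MC. MR = 213.5 − Q; setting this equal to 5 + 1.5Q gives Q = 83.4 and P = 171.8.
Under competition P = MC: 213.5 − 0.5Q = 5 + 1.5Q ⇒ Q = 104.25, P = 161.375.
Ratio Q_m/Q_c = 83.4/104.25 = 0.8.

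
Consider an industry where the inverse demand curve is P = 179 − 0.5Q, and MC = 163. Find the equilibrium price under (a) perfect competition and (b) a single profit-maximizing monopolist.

Under competition P = MC = 163, so Q = (179 − 163)/0.5 = 32.
Monopoly sets MR = MC: 179 − Q = 163 ⇒ Q = 16, P = 179 − 0.5·16 = 171.

Competition: P = 163; Monopoly: P = 171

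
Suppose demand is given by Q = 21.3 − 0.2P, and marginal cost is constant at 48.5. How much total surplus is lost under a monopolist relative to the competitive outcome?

Inverting demand: P = 106.5 − 5Q.
Under competition P = MC = 48.5, so Q = (106.5 − 48.5)/5 = 11.6.
A monopolist chooses Q where MR = MC. MR = 106.5 − 10Q; setting this equal to 48.5 gives Q = 5.8 and P = 77.5.
DWL is the triangle between Q = 5.8 and Q = 11.6: ½·(11.6 − 5.8)·(77.5 − 48.5) = 84.1.

DWL = 84.1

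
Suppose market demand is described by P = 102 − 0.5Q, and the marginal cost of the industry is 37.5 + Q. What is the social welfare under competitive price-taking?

TS = 1386.75

Competitive equilibrium sets price equal to marginal cost: 102 − 0.5Q = 37.5 + Q, so Q = 43 and P = 80.5.
CS = ½·(102 − 80.5)·43 = 462.25; PS = (80.5·43 − 37.5·43 − ½·1·43²) = 924.5; TS = 1386.75.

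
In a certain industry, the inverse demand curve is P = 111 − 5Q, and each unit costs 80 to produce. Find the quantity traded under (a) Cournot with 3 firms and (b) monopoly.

Cournot: Q = 4.65; Monopoly: Q = 3.1

In a 3-firm Cournot equilibrium, symmetry and the first-order condition give q = (111 − 80)/(20) = 1.55. So Q = 4.65 and P = 87.75.
A monopolist chooses Q where MR = MC. MR = 111 − 10Q; setting this equal to 80 gives Q = 3.1 and P = 95.5.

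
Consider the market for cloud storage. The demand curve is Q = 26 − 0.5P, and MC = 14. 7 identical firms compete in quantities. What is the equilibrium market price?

P = 18.75

Inverting demand: P = 52 − 2Q.
With 7 symmetric Cournot firms, each firm's FOC gives 52 − 16q = 14, so q = 2.375, Q = 7·2.375 = 16.625, and P = 18.75.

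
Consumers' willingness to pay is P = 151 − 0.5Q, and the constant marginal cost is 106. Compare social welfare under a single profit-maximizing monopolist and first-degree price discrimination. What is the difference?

A monopolist chooses Q where MR = MC. MR = 151 − Q; setting this equal to 106 gives Q = 45 and P = 128.5.
CS = ½·(151 − 128.5)·45 = 506.25; PS = (128.5 − 106)·45 = 1012.5; TS = 1518.75.
A perfectly discriminating monopolist sells every unit with P(Q) ≥ MC(Q), so output equals the competitive quantity Q = 90. Each buyer pays their reservation price, so CS = 0 and the firm captures all surplus.
TS = 2025 (equal to competitive TS).
Change in social welfare: 2025 − 1518.75 = 506.25.

TS rises by 506.25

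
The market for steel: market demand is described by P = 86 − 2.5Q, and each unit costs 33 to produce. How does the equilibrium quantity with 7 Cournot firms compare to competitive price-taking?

Cournot: Q = 18.55; Competition: Q = 21.2

With 7 symmetric Cournot firms, each firm's FOC gives 86 − 20q = 33, so q = 2.65, Q = 7·2.65 = 18.55, and P = 39.625.
Perfect competition: P = MC = 33, so 86 − 2.5Q = 33 and Q = 21.2.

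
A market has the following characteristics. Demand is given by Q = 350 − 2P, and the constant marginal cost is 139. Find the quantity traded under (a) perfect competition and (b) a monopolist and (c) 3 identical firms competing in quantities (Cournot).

Competition: Q = 72; Monopoly: Q = 36; Cournot: Q = 54

Inverting demand: P = 175 − 0.5Q.
Under competition P = MC = 139, so Q = (175 − 139)/0.5 = 72.
Monopoly sets MR = MC: 175 − Q = 139 ⇒ Q = 36, P = 175 − 0.5·36 = 157.
Cournot with 3 identical firms: the symmetric best-response condition is 175 − 2q = 139. Each firm produces q = 18, total output Q = 54, price P = 148.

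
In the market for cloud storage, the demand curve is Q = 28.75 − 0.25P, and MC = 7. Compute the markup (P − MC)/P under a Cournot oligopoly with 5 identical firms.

Lerner index = 0.72

Inverting demand: P = 115 − 4Q.
In a 5-firm Cournot equilibrium, symmetry and the first-order condition give q = (115 − 7)/(24) = 4.5. So Q = 22.5 and P = 25.
Lerner index = (P − MC)/P = (25 − 7)/25 = 0.72.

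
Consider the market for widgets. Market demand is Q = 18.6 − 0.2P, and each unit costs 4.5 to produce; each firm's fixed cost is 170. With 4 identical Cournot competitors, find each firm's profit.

π_i = −107.342

Inverting demand: P = 93 − 5Q.
Cournot with 4 identical firms: the symmetric best-response condition is 93 − 25q = 4.5. Each firm produces q = 3.54, total output Q = 14.16, price P = 22.2.
Each firm's profit = (22.2 − 4.5)·3.54 − 170 = −107.342.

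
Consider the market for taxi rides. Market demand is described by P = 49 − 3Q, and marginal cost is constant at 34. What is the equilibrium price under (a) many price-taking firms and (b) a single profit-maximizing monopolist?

Competitive firms price at marginal cost: P = 34, giving Q = 5.
A monopolist chooses Q where MR = MC. MR = 49 − 6Q; setting this equal to 34 gives Q = 2.5 and P = 41.5.

Competition: P = 34; Monopoly: P = 41.5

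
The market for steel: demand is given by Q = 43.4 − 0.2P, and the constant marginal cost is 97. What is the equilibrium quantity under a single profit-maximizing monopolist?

Q = 12

Inverting demand: P = 217 − 5Q.
The monopolist equates marginal revenue to marginal cost: 217 − 10Q = 97, so Q = 12. From demand, P = 157.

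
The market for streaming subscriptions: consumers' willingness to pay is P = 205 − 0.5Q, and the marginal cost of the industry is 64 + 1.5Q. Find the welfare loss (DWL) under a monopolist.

DWL = 198.81

Under competition P = MC: 205 − 0.5Q = 64 + 1.5Q ⇒ Q = 70.5, P = 169.75.
Monopoly sets MR = MC: 205 − Q = 64 + 1.5Q ⇒ Q = 56.4, P = 205 − 0.5·56.4 = 176.8.
CS = ½·(205 − 169.75)·70.5 = 19881/16; PS = (169.75·70.5 − 64·70.5 − ½·1.5·70.5²) = 59643/16; TS = 4970.25.
CS = ½·(205 − 176.8)·56.4 = 795.24; PS = (176.8·56.4 − 64·56.4 − ½·1.5·56.4²) = 3976.2; TS = 4771.44.
DWL = 4970.25 − 4771.44 = 198.81.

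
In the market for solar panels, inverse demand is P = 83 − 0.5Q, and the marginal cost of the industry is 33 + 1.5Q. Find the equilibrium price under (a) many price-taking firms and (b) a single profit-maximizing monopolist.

Competition: P = 70.5; Monopoly: P = 73

Under competition P = MC: 83 − 0.5Q = 33 + 1.5Q ⇒ Q = 25, P = 70.5.
Monopoly sets MR = MC: 83 − Q = 33 + 1.5Q ⇒ Q = 20, P = 83 − 0.5·20 = 73.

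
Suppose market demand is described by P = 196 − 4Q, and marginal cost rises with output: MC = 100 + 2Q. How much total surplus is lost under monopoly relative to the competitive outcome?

DWL = 122.88

Competitive equilibrium sets price equal to marginal cost: 196 − 4Q = 100 + 2Q, so Q = 16 and P = 132.
A monopolist chooses Q where MR = MC. MR = 196 − 8Q; setting this equal to 100 + 2Q gives Q = 9.6 and P = 157.6.
CS = ½·(196 − 132)·16 = 512; PS = (132·16 − 100·16 − ½·2·16²) = 256; TS = 768.
CS = ½·(196 − 157.6)·9.6 = 184.32; PS = (157.6·9.6 − 100·9.6 − ½·2·9.6²) = 460.8; TS = 645.12.
DWL = 768 − 645.12 = 122.88.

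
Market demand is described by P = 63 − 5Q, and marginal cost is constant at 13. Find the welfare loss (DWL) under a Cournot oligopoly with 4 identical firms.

DWL = 10

Perfect competition: P = MC = 13, so 63 − 5Q = 13 and Q = 10.
In a 4-firm Cournot equilibrium, symmetry and the first-order condition give q = (63 − 13)/(25) = 2. So Q = 8 and P = 23.
DWL is the triangle between Q = 8 and Q = 10: ½·(10 − 8)·(23 − 13) = 10.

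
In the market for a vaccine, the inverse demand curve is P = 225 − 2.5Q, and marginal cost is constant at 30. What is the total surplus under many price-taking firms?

Perfect competition: P = MC = 30, so 225 − 2.5Q = 30 and Q = 78.
CS = ½·(225 − 30)·78 = 7605; PS = (30 − 30)·78 = 0; TS = 7605.

TS = 7605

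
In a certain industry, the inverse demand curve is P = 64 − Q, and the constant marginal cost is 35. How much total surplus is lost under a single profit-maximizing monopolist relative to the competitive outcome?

Under competition P = MC = 35, so Q = (64 − 35)/1 = 29.
Monopoly sets MR = MC: 64 − 2Q = 35 ⇒ Q = 14.5, P = 64 − 14.5 = 49.5.
DWL is the triangle between Q = 14.5 and Q = 29: ½·(29 − 14.5)·(49.5 − 35) = 105.125.

DWL = 105.125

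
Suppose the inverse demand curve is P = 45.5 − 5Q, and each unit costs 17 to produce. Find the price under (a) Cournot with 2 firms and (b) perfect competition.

Cournot: P = 26.5; Competition: P = 17

In a 2-firm Cournot equilibrium, symmetry and the first-order condition give q = (45.5 − 17)/(15) = 1.9. So Q = 3.8 and P = 26.5.
Perfect competition: P = MC = 17, so 45.5 − 5Q = 17 and Q = 5.7.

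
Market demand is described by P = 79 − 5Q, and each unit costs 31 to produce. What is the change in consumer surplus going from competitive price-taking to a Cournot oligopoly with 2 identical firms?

Consumer surplus falls by 128

Competitive firms price at marginal cost: P = 31, giving Q = 9.6.
CS = ½·(79 − 31)·9.6 = 230.4.
In a 2-firm Cournot equilibrium, symmetry and the first-order condition give q = (79 − 31)/(15) = 3.2. So Q = 6.4 and P = 47.
CS = ½·(79 − 47)·6.4 = 102.4.
Change in consumer surplus: 102.4 − 230.4 = −128.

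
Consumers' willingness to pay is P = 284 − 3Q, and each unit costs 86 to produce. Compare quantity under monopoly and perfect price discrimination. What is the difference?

Q rises by 33

The monopolist equates marginal revenue to marginal cost: 284 − 6Q = 86, so Q = 33. From demand, P = 185.
With perfect price discrimination, output is the efficient level Q = 66 (where demand meets MC), but every buyer pays their willingness to pay: CS = 0 and PS = total surplus.
Change in quantity: 66 − 33 = 33.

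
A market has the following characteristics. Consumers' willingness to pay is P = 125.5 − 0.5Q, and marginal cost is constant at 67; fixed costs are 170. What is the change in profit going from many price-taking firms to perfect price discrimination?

Profit rises by 3422.25

Perfect competition: P = MC = 67, so 125.5 − 0.5Q = 67 and Q = 117.
Profit = (67 − 67)·117 − 170 = −170.
With perfect price discrimination, output is the efficient level Q = 117 (where demand meets MC), but every buyer pays their willingness to pay: CS = 0 and PS = total surplus.
PS equals the full surplus area, 3422.25. Profit = 3422.25 − 170 = 3252.25.
Change in profit: 3252.25 − −170 = 3422.25.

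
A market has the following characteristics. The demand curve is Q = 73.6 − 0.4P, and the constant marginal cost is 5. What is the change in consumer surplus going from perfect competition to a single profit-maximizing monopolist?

Inverting demand: P = 184 − 2.5Q.
Perfect competition: P = MC = 5, so 184 − 2.5Q = 5 and Q = 71.6.
CS = ½·(184 − 5)·71.6 = 6408.2.
The monopolist equates marginal revenue to marginal cost: 184 − 5Q = 5, so Q = 35.8. From demand, P = 94.5.
CS = ½·(184 − 94.5)·35.8 = 1602.05.
Change in consumer surplus: 1602.05 − 6408.2 = −4806.15.

Consumer surplus falls by 4806.15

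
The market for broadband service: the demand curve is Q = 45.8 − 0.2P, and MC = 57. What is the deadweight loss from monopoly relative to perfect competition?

Inverting demand: P = 229 − 5Q.
Under competition P = MC = 57, so Q = (229 − 57)/5 = 34.4.
Monopoly sets MR = MC: 229 − 10Q = 57 ⇒ Q = 17.2, P = 229 − 5·17.2 = 143.
DWL is the triangle between Q = 17.2 and Q = 34.4: ½·(34.4 − 17.2)·(143 − 57) = 739.6.

DWL = 739.6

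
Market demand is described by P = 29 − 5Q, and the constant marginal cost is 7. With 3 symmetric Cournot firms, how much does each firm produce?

q_i = 1.1

In a 3-firm Cournot equilibrium, symmetry and the first-order condition give q = (29 − 7)/(20) = 1.1. So Q = 3.3 and P = 12.5.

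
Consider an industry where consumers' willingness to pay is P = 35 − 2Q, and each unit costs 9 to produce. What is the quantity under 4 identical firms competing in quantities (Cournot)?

Q = 10.4

Cournot with 4 identical firms: the symmetric best-response condition is 35 − 10q = 9. Each firm produces q = 2.6, total output Q = 10.4, price P = 14.2.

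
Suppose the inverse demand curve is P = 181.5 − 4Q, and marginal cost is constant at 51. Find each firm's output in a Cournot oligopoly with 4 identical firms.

With 4 symmetric Cournot firms, each firm's FOC gives 181.5 − 20q = 51, so q = 6.525, Q = 4·6.525 = 26.1, and P = 77.1.

q_i = 6.525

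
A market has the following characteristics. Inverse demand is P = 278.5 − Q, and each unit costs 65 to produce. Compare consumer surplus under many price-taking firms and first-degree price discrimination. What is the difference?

Competitive firms price at marginal cost: P = 65, giving Q = 213.5.
CS = ½·(278.5 − 65)·213.5 = 22791.125.
A perfectly discriminating monopolist sells every unit with P(Q) ≥ MC(Q), so output equals the competitive quantity Q = 213.5. Each buyer pays their reservation price, so CS = 0 and the firm captures all surplus.
CS = 0.
Change in consumer surplus: 0 − 22791.125 = −22791.125.

Consumer surplus falls by 22791.125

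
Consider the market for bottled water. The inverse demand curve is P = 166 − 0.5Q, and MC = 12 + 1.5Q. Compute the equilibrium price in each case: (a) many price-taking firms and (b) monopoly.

Competitive equilibrium sets price equal to marginal cost: 166 − 0.5Q = 12 + 1.5Q, so Q = 77 and P = 127.5.
Monopoly sets MR = MC: 166 − Q = 12 + 1.5Q ⇒ Q = 61.6, P = 166 − 0.5·61.6 = 135.2.

Competition: P = 127.5; Monopoly: P = 135.2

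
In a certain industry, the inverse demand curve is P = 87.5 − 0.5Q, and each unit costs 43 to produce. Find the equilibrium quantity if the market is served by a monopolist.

Monopoly sets MR = MC: 87.5 − Q = 43 ⇒ Q = 44.5, P = 87.5 − 0.5·44.5 = 65.25.

Q = 44.5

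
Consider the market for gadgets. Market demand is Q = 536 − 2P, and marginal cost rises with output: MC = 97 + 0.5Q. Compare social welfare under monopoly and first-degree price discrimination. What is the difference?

Inverting demand: P = 268 − 0.5Q.
A monopolist chooses Q where MR = MC. MR = 268 − Q; setting this equal to 97 + 0.5Q gives Q = 114 and P = 211.
CS = ½·(268 − 211)·114 = 3249; PS = (211·114 − 97·114 − ½·0.5·114²) = 9747; TS = 12996.
A perfectly discriminating monopolist sells every unit with P(Q) ≥ MC(Q), so output equals the competitive quantity Q = 171. Each buyer pays their reservation price, so CS = 0 and the firm captures all surplus.
TS = 14620.5 (equal to competitive TS).
Change in social welfare: 14620.5 − 12996 = 1624.5.

TS rises by 1624.5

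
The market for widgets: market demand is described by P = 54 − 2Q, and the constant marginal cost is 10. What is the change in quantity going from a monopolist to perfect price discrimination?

Monopoly sets MR = MC: 54 − 4Q = 10 ⇒ Q = 11, P = 54 − 2·11 = 32.
Under first-degree price discrimination the firm charges each unit its demand price and produces up to where P = MC, i.e. Q = 22. Consumer surplus is zero; producer surplus equals total surplus.
Change in quantity: 22 − 11 = 11.

Q rises by 11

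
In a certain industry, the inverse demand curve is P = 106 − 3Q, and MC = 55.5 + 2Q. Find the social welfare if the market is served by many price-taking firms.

TS = 255.025

Under competition P = MC: 106 − 3Q = 55.5 + 2Q ⇒ Q = 10.1, P = 75.7.
CS = ½·(106 − 75.7)·10.1 = 153.015; PS = (75.7·10.1 − 55.5·10.1 − ½·2·10.1²) = 102.01; TS = 255.025.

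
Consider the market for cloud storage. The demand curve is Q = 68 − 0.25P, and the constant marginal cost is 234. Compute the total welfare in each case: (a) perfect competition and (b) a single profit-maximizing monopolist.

Competition: TS = 180.5; Monopoly: TS = 135.375

Inverting demand: P = 272 − 4Q.
Under competition P = MC = 234, so Q = (272 − 234)/4 = 9.5.
CS = ½·(272 − 234)·9.5 = 180.5; PS = (234 − 234)·9.5 = 0; TS = 180.5.
A monopolist chooses Q where MR = MC. MR = 272 − 8Q; setting this equal to 234 gives Q = 4.75 and P = 253.
CS = ½·(272 − 253)·4.75 = 45.125; PS = (253 − 234)·4.75 = 90.25; TS = 135.375.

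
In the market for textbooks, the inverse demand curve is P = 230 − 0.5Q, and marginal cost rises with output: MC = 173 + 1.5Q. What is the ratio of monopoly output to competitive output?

A monopolist chooses Q where MR = MC. MR = 230 − Q; setting this equal to 173 + 1.5Q gives Q = 22.8 and P = 218.6.
Under competition P = MC: 230 − 0.5Q = 173 + 1.5Q ⇒ Q = 28.5, P = 215.75.
Ratio Q_m/Q_c = 22.8/28.5 = 0.8.

Q_m/Q_c = 0.8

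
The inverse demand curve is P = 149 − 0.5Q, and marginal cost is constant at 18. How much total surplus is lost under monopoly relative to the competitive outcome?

DWL = 4290.25

Competitive firms price at marginal cost: P = 18, giving Q = 262.
A monopolist chooses Q where MR = MC. MR = 149 − Q; setting this equal to 18 gives Q = 131 and P = 83.5.
DWL is the triangle between Q = 131 and Q = 262: ½·(262 − 131)·(83.5 − 18) = 4290.25.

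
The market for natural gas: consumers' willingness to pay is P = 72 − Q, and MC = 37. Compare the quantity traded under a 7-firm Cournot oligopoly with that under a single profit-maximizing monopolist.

In a 7-firm Cournot equilibrium, symmetry and the first-order condition give q = (72 − 37)/(8) = 4.375. So Q = 30.625 and P = 41.375.
The monopolist equates marginal revenue to marginal cost: 72 − 2Q = 37, so Q = 17.5. From demand, P = 54.5.

Cournot: Q = 30.625; Monopoly: Q = 17.5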